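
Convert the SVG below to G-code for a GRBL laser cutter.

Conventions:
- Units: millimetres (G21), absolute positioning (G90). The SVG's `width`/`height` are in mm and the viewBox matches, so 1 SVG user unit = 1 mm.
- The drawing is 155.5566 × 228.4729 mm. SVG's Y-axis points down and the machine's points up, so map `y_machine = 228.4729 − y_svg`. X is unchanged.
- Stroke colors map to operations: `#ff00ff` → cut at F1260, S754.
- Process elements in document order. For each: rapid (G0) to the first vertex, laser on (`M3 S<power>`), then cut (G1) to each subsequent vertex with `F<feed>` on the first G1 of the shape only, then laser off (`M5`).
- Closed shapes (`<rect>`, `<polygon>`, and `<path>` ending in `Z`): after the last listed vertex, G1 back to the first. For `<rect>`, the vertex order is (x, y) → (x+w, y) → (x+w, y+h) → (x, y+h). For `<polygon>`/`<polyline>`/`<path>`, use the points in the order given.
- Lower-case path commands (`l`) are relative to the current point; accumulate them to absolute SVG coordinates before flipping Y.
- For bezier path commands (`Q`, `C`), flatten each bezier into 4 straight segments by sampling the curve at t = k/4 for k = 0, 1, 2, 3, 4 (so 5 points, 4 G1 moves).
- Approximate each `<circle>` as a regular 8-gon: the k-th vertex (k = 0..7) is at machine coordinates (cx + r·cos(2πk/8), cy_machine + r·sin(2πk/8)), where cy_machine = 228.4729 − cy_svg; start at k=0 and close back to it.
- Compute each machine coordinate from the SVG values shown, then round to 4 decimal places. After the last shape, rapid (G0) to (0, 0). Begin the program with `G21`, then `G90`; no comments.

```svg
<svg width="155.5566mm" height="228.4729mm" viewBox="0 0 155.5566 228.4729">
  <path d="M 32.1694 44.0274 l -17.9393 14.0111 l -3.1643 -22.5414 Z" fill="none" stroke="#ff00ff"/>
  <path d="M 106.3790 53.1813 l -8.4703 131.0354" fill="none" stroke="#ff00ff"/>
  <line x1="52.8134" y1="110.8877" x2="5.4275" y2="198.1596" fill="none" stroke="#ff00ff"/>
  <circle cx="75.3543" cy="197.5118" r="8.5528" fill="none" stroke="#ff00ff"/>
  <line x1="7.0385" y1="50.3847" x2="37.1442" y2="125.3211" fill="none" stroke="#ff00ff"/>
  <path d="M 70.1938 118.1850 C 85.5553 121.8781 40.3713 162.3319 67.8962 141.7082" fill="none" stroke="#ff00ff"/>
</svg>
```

G21
G90
G0 X32.1694 Y184.4455
M3 S754
G1 X14.2301 Y170.4344 F1260
G1 X11.0658 Y192.9758
G1 X32.1694 Y184.4455
M5
G0 X106.3790 Y175.2916
M3 S754
G1 X97.9087 Y44.2562 F1260
M5
G0 X52.8134 Y117.5852
M3 S754
G1 X5.4275 Y30.3133 F1260
M5
G0 X83.9071 Y30.9611
M3 S754
G1 X81.4020 Y37.0088 F1260
G1 X75.3543 Y39.5139
G1 X69.3066 Y37.0088
G1 X66.8015 Y30.9611
G1 X69.3066 Y24.9134
G1 X75.3543 Y22.4083
G1 X81.4020 Y24.9134
G1 X83.9071 Y30.9611
M5
G0 X7.0385 Y178.0882
M3 S754
G1 X37.1442 Y103.1518 F1260
M5
G0 X70.1938 Y110.2879
M3 S754
G1 X72.4447 Y102.1542 F1260
G1 X64.4837 Y89.4075
G1 X58.8033 Y81.2202
G1 X67.8962 Y86.7647
M5
G0 X0.0000 Y0.0000

Since the viewBox matches the mm dimensions, user units are millimetres directly. The only transform is the Y-flip y_m = 228.4729 − y_svg.

Shape 1 is a regular polygon drawn with `<path>`. Its stroke #ff00ff means cut at S754, F1260. After flipping Y the toolpath is (32.1694,184.4455) → (14.2301,170.4344) → (11.0658,192.9758) → (32.1694,184.4455), returning to the start.

Shape 2 is a line segment drawn with `<path>`. Its stroke #ff00ff means cut at S754, F1260. After flipping Y the toolpath is (106.3790,175.2916) → (97.9087,44.2562).

Shape 3 is a line segment drawn with `<line>`. Its stroke #ff00ff means cut at S754, F1260. After flipping Y the toolpath is (52.8134,117.5852) → (5.4275,30.3133).

Shape 4 is a circle drawn with `<circle>`. Its stroke #ff00ff means cut at S754, F1260. After flipping Y the toolpath is (83.9071,30.9611) → (81.4020,37.0088) → (75.3543,39.5139) → (69.3066,37.0088) → (66.8015,30.9611) → (69.3066,24.9134) → (75.3543,22.4083) → (81.4020,24.9134) → (83.9071,30.9611), returning to the start.

Shape 5 is a line segment drawn with `<line>`. Its stroke #ff00ff means cut at S754, F1260. After flipping Y the toolpath is (7.0385,178.0882) → (37.1442,103.1518).

Shape 6 is a cubic bezier drawn with `<path>`. Its stroke #ff00ff means cut at S754, F1260. After flipping Y the toolpath is (70.1938,110.2879) → (72.4447,102.1542) → (64.4837,89.4075) → (58.8033,81.2202) → (67.8962,86.7647).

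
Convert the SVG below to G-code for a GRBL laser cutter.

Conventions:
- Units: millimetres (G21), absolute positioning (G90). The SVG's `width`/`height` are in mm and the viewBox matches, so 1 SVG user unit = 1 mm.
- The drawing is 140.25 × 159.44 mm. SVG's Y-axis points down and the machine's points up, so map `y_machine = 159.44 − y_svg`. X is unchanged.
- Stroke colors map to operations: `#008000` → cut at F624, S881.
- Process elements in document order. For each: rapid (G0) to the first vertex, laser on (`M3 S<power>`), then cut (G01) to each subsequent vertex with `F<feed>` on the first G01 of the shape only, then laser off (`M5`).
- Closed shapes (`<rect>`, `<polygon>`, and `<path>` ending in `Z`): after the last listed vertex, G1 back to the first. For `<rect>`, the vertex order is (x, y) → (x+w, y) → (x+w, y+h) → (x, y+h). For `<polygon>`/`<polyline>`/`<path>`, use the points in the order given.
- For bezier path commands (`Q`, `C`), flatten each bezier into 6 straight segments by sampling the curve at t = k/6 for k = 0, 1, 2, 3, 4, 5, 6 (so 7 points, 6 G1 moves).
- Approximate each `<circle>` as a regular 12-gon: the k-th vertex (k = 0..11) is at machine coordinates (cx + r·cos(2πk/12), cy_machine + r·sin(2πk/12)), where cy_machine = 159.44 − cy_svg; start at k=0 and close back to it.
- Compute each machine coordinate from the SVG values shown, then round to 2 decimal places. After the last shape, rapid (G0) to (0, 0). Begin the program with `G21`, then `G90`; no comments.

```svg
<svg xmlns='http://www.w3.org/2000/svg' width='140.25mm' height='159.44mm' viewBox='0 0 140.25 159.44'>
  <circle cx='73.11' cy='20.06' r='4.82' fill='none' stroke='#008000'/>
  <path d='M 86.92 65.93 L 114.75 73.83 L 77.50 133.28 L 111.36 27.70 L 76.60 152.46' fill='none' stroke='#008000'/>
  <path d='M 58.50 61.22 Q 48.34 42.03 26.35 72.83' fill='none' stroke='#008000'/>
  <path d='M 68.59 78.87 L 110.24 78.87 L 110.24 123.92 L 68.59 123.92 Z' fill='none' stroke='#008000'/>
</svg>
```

G21
G90
G0 X77.93 Y139.38
M3 S881
G01 X77.28 Y141.79 F624
G01 X75.52 Y143.55
G01 X73.11 Y144.20
G01 X70.70 Y143.55
G01 X68.94 Y141.79
G01 X68.29 Y139.38
G01 X68.94 Y136.97
G01 X70.70 Y135.21
G01 X73.11 Y134.56
G01 X75.52 Y135.21
G01 X77.28 Y136.97
G01 X77.93 Y139.38
M5
G0 X86.92 Y93.51
M3 S881
G01 X114.75 Y85.61 F624
G01 X77.50 Y26.16
G01 X111.36 Y131.74
G01 X76.60 Y6.98
M5
G0 X58.50 Y98.22
M3 S881
G01 X54.78 Y103.23 F624
G01 X50.41 Y105.46
G01 X45.38 Y104.91
G01 X39.70 Y101.59
G01 X33.35 Y95.49
G01 X26.35 Y86.61
M5
G0 X68.59 Y80.57
M3 S881
G01 X110.24 Y80.57 F624
G01 X110.24 Y35.52
G01 X68.59 Y35.52
G01 X68.59 Y80.57
M5
G0 X0.00 Y0.00

Since the viewBox matches the mm dimensions, user units are millimetres directly. The only transform is the Y-flip y_m = 159.44 − y_svg.

Shape 1 is a circle drawn with `<circle>`. Its stroke #008000 means cut at S881, F624. After flipping Y the toolpath is (77.93,139.38) → (77.28,141.79) → (75.52,143.55) → (73.11,144.20) → (70.70,143.55) → (68.94,141.79) → (68.29,139.38) → (68.94,136.97) → (70.70,135.21) → (73.11,134.56) → (75.52,135.21) → (77.28,136.97) → (77.93,139.38), returning to the start.

Shape 2 is a open polyline drawn with `<path>`. Its stroke #008000 means cut at S881, F624. After flipping Y the toolpath is (86.92,93.51) → (114.75,85.61) → (77.50,26.16) → (111.36,131.74) → (76.60,6.98).

Shape 3 is a quadratic bezier drawn with `<path>`. Its stroke #008000 means cut at S881, F624. After flipping Y the toolpath is (58.50,98.22) → (54.78,103.23) → (50.41,105.46) → (45.38,104.91) → (39.70,101.59) → (33.35,95.49) → (26.35,86.61).

Shape 4 is a rectangle drawn with `<path>`. Its stroke #008000 means cut at S881, F624. After flipping Y the toolpath is (68.59,80.57) → (110.24,80.57) → (110.24,35.52) → (68.59,35.52) → (68.59,80.57), returning to the start.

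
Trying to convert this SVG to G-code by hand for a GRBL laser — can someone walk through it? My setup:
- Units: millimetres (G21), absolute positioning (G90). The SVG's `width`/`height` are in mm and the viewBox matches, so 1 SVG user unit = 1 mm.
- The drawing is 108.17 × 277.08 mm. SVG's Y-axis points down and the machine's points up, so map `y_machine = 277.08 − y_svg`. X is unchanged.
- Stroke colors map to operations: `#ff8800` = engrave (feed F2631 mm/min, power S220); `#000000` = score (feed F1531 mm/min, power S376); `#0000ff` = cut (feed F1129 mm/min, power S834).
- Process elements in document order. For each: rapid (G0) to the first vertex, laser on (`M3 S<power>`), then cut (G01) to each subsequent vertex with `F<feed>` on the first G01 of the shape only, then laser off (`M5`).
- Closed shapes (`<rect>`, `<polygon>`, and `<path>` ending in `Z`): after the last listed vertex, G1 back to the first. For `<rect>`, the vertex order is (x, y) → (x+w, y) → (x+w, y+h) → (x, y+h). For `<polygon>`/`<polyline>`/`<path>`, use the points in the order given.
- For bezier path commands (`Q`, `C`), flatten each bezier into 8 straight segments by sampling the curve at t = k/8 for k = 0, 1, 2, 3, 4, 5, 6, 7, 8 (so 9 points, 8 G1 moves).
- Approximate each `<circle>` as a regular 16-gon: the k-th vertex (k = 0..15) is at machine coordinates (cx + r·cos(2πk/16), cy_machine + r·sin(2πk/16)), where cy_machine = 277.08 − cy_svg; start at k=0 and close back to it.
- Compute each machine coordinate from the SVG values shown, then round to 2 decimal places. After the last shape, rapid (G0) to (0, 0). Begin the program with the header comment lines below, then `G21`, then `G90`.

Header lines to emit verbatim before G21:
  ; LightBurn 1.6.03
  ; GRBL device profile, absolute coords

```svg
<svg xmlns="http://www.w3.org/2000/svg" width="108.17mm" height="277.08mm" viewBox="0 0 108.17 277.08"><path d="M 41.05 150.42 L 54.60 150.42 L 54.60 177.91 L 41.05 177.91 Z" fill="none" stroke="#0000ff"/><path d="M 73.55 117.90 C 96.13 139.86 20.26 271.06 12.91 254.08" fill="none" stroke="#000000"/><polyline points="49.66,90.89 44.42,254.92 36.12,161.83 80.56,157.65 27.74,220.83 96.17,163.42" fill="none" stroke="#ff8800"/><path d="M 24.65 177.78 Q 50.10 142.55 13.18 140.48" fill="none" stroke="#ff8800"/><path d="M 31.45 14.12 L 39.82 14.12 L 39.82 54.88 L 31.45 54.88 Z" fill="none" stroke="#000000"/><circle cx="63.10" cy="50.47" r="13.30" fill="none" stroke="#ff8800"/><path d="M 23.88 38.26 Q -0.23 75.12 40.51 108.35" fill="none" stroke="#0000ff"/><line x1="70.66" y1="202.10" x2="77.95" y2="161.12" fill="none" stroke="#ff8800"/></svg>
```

; LightBurn 1.6.03
; GRBL device profile, absolute coords
G21
G90
G0 X41.05 Y126.66
M3 S834
G01 X54.60 Y126.66 F1129
G01 X54.60 Y99.17
G01 X41.05 Y99.17
G01 X41.05 Y126.66
M5
G0 X73.55 Y159.18
M3 S376
G01 X77.73 Y146.33 F1531
G01 X74.63 Y126.25
G01 X66.22 Y101.96
G01 X54.45 Y76.49
G01 X41.28 Y52.84
G01 X28.66 Y34.03
G01 X18.55 Y23.08
G01 X12.91 Y23.00
M5
G0 X49.66 Y186.19
M3 S220
G01 X44.42 Y22.16 F2631
G01 X36.12 Y115.25
G01 X80.56 Y119.43
G01 X27.74 Y56.25
G01 X96.17 Y113.66
M5
G0 X24.65 Y99.30
M3 S220
G01 X30.04 Y107.59 F2631
G01 X33.48 Y114.84
G01 X34.97 Y121.06
G01 X34.51 Y126.24
G01 X32.10 Y130.38
G01 X27.74 Y133.49
G01 X21.44 Y135.56
G01 X13.18 Y136.60
M5
G0 X31.45 Y262.96
M3 S376
G01 X39.82 Y262.96 F1531
G01 X39.82 Y222.20
G01 X31.45 Y222.20
G01 X31.45 Y262.96
M5
G0 X76.40 Y226.61
M3 S220
G01 X75.39 Y231.70 F2631
G01 X72.50 Y236.01
G01 X68.19 Y238.90
G01 X63.10 Y239.91
G01 X58.01 Y238.90
G01 X53.70 Y236.01
G01 X50.81 Y231.70
G01 X49.80 Y226.61
G01 X50.81 Y221.52
G01 X53.70 Y217.21
G01 X58.01 Y214.32
G01 X63.10 Y213.31
G01 X68.19 Y214.32
G01 X72.50 Y217.21
G01 X75.39 Y221.52
G01 X76.40 Y226.61
M5
G0 X23.88 Y238.82
M3 S834
G01 X18.87 Y229.66 F1129
G01 X15.88 Y220.62
G01 X14.92 Y211.69
G01 X15.98 Y202.87
G01 X19.07 Y194.16
G01 X24.19 Y185.57
G01 X31.34 Y177.09
G01 X40.51 Y168.73
M5
G0 X70.66 Y74.98
M3 S220
G01 X77.95 Y115.96 F2631
M5
G0 X0.00 Y0.00

viewBox `0 0 108.17 277.08` with mm width/height → 1 unit = 1 mm. Flip: y_m = 277.08 − y_svg.

**Shape 1** — `<path>` rectangle, stroke `#0000ff` → cut (S834, F1129). Machine vertices: (41.05,126.66) → (54.60,126.66) → (54.60,99.17) → (41.05,99.17) → (41.05,126.66). Closed: final G1 returns to the first vertex.

**Shape 2** — `<path>` cubic bezier, stroke `#000000` → score (S376, F1531). Control points (SVG): P0=(73.55,117.90), P1=(96.13,139.86), P2=(20.26,271.06), P3=(12.91,254.08); sampled at t=k/8. Machine vertices: (73.55,159.18) → (77.73,146.33) → (74.63,126.25) → (66.22,101.96) → (54.45,76.49) → (41.28,52.84) → (28.66,34.03) → (18.55,23.08) → (12.91,23.00). Open path.

**Shape 3** — `<polyline>` open polyline, stroke `#ff8800` → engrave (S220, F2631). Machine vertices: (49.66,186.19) → (44.42,22.16) → (36.12,115.25) → (80.56,119.43) → (27.74,56.25) → (96.17,113.66). Open path.

**Shape 4** — `<path>` quadratic bezier, stroke `#ff8800` → engrave (S220, F2631). Control points (SVG): P0=(24.65,177.78), P1=(50.10,142.55), P2=(13.18,140.48); sampled at t=k/8. Machine vertices: (24.65,99.30) → (30.04,107.59) → (33.48,114.84) → (34.97,121.06) → (34.51,126.24) → (32.10,130.38) → (27.74,133.49) → (21.44,135.56) → (13.18,136.60). Open path.

**Shape 5** — `<path>` rectangle, stroke `#000000` → score (S376, F1531). Machine vertices: (31.45,262.96) → (39.82,262.96) → (39.82,222.20) → (31.45,222.20) → (31.45,262.96). Closed: final G1 returns to the first vertex.

**Shape 6** — `<circle>` circle, stroke `#ff8800` → engrave (S220, F2631). Machine vertices: (76.40,226.61) → (75.39,231.70) → (72.50,236.01) → (68.19,238.90) → (63.10,239.91) → (58.01,238.90) → (53.70,236.01) → (50.81,231.70) → (49.80,226.61) → (50.81,221.52) → (53.70,217.21) → (58.01,214.32) → (63.10,213.31) → (68.19,214.32) → (72.50,217.21) → (75.39,221.52) → (76.40,226.61). Closed: final G1 returns to the first vertex.

**Shape 7** — `<path>` quadratic bezier, stroke `#0000ff` → cut (S834, F1129). Control points (SVG): P0=(23.88,38.26), P1=(-0.23,75.12), P2=(40.51,108.35); sampled at t=k/8. Machine vertices: (23.88,238.82) → (18.87,229.66) → (15.88,220.62) → (14.92,211.69) → (15.98,202.87) → (19.07,194.16) → (24.19,185.57) → (31.34,177.09) → (40.51,168.73). Open path.

**Shape 8** — `<line>` line segment, stroke `#ff8800` → engrave (S220, F2631). Machine vertices: (70.66,74.98) → (77.95,115.96). Open path.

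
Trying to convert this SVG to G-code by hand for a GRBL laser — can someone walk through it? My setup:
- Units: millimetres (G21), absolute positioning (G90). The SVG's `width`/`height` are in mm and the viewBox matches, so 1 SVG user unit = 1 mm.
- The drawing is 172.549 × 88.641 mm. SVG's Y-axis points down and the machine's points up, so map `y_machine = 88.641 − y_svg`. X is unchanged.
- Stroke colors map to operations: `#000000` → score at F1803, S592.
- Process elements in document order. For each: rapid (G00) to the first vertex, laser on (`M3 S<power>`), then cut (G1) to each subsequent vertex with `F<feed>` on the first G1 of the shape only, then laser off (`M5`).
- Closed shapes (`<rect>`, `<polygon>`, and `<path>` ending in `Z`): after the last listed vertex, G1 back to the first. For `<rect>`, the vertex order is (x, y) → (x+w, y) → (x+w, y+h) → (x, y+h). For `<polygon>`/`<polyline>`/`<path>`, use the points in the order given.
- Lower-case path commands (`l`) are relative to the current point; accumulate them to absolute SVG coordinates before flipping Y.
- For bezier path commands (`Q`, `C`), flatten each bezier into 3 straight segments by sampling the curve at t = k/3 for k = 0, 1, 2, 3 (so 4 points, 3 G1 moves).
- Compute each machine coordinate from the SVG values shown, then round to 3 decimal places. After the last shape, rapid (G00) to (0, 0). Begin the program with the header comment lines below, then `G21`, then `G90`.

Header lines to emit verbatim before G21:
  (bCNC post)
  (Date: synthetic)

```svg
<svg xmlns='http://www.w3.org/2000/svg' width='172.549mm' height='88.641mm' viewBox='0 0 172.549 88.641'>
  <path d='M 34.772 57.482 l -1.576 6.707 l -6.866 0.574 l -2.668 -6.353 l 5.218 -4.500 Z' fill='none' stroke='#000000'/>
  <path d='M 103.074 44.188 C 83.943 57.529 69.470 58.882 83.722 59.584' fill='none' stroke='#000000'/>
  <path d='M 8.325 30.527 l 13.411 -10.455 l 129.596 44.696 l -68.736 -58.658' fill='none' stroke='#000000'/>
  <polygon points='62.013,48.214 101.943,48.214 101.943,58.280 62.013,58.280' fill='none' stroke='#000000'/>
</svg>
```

viewBox `0 0 172.549 88.641` with mm width/height → 1 unit = 1 mm. Flip: y_m = 88.641 − y_svg.

**Shape 1** — `<path>` regular polygon, stroke `#000000` → score (S592, F1803). Machine vertices: (34.772,31.159) → (33.196,24.452) → (26.330,23.878) → (23.662,30.231) → (28.880,34.731) → (34.772,31.159). Closed: final G1 returns to the first vertex.

**Shape 2** — `<path>` cubic bezier, stroke `#000000` → score (S592, F1803). Control points (SVG): P0=(103.074,44.188), P1=(83.943,57.529), P2=(69.470,58.882), P3=(83.722,59.584); sampled at t=k/3. Machine vertices: (103.074,44.453) → (86.387,34.688) → (78.154,30.396) → (83.722,29.057). Open path.

**Shape 3** — `<path>` open polyline, stroke `#000000` → score (S592, F1803). Machine vertices: (8.325,58.114) → (21.736,68.569) → (151.332,23.873) → (82.596,82.531). Open path.

**Shape 4** — `<polygon>` rectangle, stroke `#000000` → score (S592, F1803). Machine vertices: (62.013,40.427) → (101.943,40.427) → (101.943,30.361) → (62.013,30.361) → (62.013,40.427). Closed: final G1 returns to the first vertex.

(bCNC post)
(Date: synthetic)
G21
G90
G00 X34.772 Y31.159
M3 S592
G1 X33.196 Y24.452 F1803
G1 X26.330 Y23.878
G1 X23.662 Y30.231
G1 X28.880 Y34.731
G1 X34.772 Y31.159
M5
G00 X103.074 Y44.453
M3 S592
G1 X86.387 Y34.688 F1803
G1 X78.154 Y30.396
G1 X83.722 Y29.057
M5
G00 X8.325 Y58.114
M3 S592
G1 X21.736 Y68.569 F1803
G1 X151.332 Y23.873
G1 X82.596 Y82.531
M5
G00 X62.013 Y40.427
M3 S592
G1 X101.943 Y40.427 F1803
G1 X101.943 Y30.361
G1 X62.013 Y30.361
G1 X62.013 Y40.427
M5
G00 X0.000 Y0.000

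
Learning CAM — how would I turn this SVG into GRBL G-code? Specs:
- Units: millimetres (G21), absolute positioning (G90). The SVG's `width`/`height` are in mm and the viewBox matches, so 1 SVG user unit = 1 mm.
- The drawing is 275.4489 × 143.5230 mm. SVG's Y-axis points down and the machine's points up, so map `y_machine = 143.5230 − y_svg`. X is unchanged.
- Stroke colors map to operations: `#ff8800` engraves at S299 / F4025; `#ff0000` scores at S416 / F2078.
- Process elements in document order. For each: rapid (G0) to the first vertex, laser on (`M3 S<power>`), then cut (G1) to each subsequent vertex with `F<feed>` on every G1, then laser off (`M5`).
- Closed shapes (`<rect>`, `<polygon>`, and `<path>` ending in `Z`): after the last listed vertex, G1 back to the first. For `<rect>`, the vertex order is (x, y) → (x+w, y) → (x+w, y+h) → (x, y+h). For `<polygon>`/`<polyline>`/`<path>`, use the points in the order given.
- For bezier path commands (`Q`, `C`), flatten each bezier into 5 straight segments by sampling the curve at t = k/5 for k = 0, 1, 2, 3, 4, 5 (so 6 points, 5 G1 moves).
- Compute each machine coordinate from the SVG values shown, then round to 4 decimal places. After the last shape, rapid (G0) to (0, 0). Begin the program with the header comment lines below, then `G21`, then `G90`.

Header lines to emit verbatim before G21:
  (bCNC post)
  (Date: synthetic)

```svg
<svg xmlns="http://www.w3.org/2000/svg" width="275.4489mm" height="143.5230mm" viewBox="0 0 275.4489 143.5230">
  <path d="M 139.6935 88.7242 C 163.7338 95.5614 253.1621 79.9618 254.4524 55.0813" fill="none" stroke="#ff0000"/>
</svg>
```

(bCNC post)
(Date: synthetic)
G21
G90
G0 X139.6935 Y54.7988
M3 S416
G1 X160.7360 Y53.2836 F2078
G1 X190.1024 Y56.5218 F2078
G1 X220.4235 Y63.8819 F2078
G1 X244.3299 Y74.7324 F2078
G1 X254.4524 Y88.4417 F2078
M5
G0 X0.0000 Y0.0000

viewBox `0 0 275.4489 143.5230` with mm width/height → 1 unit = 1 mm. Flip: y_m = 143.5230 − y_svg.

**Shape 1** — `<path>` cubic bezier, stroke `#ff0000` → score (S416, F2078). Control points (SVG): P0=(139.6935,88.7242), P1=(163.7338,95.5614), P2=(253.1621,79.9618), P3=(254.4524,55.0813); sampled at t=k/5. Machine vertices: (139.6935,54.7988) → (160.7360,53.2836) → (190.1024,56.5218) → (220.4235,63.8819) → (244.3299,74.7324) → (254.4524,88.4417). Open path.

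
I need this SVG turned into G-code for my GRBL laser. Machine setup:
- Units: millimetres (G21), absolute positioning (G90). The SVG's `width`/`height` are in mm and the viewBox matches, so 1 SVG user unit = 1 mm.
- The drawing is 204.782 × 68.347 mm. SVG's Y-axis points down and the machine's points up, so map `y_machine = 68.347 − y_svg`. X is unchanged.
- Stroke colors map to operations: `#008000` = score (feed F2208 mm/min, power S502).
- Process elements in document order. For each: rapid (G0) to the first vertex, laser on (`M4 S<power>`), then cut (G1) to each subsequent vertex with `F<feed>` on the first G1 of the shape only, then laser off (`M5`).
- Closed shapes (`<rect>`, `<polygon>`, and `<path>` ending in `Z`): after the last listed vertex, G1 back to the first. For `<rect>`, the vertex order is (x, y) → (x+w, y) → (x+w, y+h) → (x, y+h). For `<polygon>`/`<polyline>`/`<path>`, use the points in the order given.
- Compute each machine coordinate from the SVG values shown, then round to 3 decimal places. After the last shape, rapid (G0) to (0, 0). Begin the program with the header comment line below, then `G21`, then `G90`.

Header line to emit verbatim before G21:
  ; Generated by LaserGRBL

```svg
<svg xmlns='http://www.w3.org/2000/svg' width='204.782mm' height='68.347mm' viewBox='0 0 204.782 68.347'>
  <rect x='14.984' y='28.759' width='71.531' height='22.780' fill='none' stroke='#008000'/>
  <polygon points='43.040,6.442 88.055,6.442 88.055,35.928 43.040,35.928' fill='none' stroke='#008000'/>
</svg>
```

; Generated by LaserGRBL
G21
G90
G0 X14.984 Y39.588
M4 S502
G1 X86.515 Y39.588 F2208
G1 X86.515 Y16.808
G1 X14.984 Y16.808
G1 X14.984 Y39.588
M5
G0 X43.040 Y61.905
M4 S502
G1 X88.055 Y61.905 F2208
G1 X88.055 Y32.419
G1 X43.040 Y32.419
G1 X43.040 Y61.905
M5
G0 X0.000 Y0.000

viewBox `0 0 204.782 68.347` with mm width/height → 1 unit = 1 mm. Flip: y_m = 68.347 − y_svg.

**Shape 1** — `<rect>` rectangle, stroke `#008000` → score (S502, F2208). Machine vertices: (14.984,39.588) → (86.515,39.588) → (86.515,16.808) → (14.984,16.808) → (14.984,39.588). Closed: final G1 returns to the first vertex.

**Shape 2** — `<polygon>` rectangle, stroke `#008000` → score (S502, F2208). Machine vertices: (43.040,61.905) → (88.055,61.905) → (88.055,32.419) → (43.040,32.419) → (43.040,61.905). Closed: final G1 returns to the first vertex.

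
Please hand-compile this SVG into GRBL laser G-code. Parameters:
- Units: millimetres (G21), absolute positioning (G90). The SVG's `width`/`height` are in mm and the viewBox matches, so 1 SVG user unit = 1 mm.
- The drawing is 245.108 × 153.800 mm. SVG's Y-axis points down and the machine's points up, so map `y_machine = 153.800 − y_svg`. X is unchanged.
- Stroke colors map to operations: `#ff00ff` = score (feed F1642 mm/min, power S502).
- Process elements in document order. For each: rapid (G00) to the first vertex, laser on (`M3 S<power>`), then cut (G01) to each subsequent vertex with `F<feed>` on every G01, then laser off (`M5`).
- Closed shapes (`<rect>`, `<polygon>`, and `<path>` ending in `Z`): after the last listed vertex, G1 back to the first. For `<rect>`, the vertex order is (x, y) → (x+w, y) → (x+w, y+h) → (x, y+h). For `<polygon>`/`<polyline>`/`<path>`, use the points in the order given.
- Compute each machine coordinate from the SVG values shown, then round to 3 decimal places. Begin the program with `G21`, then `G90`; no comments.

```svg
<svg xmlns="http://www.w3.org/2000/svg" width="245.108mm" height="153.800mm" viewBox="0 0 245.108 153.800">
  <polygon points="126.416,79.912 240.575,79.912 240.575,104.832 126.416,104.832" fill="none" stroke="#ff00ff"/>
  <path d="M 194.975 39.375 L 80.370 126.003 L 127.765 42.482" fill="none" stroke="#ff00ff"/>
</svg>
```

G21
G90
G00 X126.416 Y73.888
M3 S502
G01 X240.575 Y73.888 F1642
G01 X240.575 Y48.968 F1642
G01 X126.416 Y48.968 F1642
G01 X126.416 Y73.888 F1642
M5
G00 X194.975 Y114.425
M3 S502
G01 X80.370 Y27.797 F1642
G01 X127.765 Y111.318 F1642
M5

Since the viewBox matches the mm dimensions, user units are millimetres directly. The only transform is the Y-flip y_m = 153.800 − y_svg.

Shape 1 is a rectangle drawn with `<polygon>`. Its stroke #ff00ff means score at S502, F1642. After flipping Y the toolpath is (126.416,73.888) → (240.575,73.888) → (240.575,48.968) → (126.416,48.968) → (126.416,73.888), returning to the start.

Shape 2 is a open polyline drawn with `<path>`. Its stroke #ff00ff means score at S502, F1642. After flipping Y the toolpath is (194.975,114.425) → (80.370,27.797) → (127.765,111.318).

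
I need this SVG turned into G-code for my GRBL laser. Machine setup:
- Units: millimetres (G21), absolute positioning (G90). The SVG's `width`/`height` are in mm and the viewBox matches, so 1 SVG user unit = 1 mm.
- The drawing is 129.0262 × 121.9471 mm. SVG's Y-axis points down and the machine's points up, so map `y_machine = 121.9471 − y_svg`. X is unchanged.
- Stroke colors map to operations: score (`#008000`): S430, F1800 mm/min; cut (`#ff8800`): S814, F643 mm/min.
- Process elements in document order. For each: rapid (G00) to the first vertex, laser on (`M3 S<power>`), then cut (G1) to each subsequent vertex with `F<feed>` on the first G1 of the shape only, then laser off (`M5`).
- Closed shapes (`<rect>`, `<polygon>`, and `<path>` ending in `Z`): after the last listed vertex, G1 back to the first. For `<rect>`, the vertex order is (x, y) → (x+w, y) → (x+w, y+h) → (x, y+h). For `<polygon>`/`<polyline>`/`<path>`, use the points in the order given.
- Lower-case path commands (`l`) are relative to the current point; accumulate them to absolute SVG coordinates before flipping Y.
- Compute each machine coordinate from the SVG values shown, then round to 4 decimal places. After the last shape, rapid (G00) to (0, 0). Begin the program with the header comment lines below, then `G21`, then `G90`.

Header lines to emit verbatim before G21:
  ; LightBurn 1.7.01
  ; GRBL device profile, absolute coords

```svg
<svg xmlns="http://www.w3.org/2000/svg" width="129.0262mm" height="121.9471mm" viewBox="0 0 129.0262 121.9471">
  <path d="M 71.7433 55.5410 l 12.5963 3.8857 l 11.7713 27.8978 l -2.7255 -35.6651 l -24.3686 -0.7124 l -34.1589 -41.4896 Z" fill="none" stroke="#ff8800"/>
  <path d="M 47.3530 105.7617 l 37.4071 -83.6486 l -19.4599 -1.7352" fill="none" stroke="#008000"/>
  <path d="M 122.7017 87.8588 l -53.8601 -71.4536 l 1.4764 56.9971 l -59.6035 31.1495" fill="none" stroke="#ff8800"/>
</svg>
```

1 u = 1 mm; y_m = 121.9471 − y.

[1] `<path>` closed polygon, #ff8800→cut S814 F643: (71.7433,66.4061) → (84.3396,62.5204) → (96.1109,34.6226) → (93.3854,70.2877) → (69.0168,71.0001) → (34.8579,112.4897) → (71.7433,66.4061) (closed)

[2] `<path>` open polyline, #008000→score S430 F1800: (47.3530,16.1854) → (84.7601,99.8340) → (65.3002,101.5692)

[3] `<path>` open polyline, #ff8800→cut S814 F643: (122.7017,34.0883) → (68.8416,105.5419) → (70.3180,48.5448) → (10.7145,17.3953)

; LightBurn 1.7.01
; GRBL device profile, absolute coords
G21
G90
G00 X71.7433 Y66.4061
M3 S814
G1 X84.3396 Y62.5204 F643
G1 X96.1109 Y34.6226
G1 X93.3854 Y70.2877
G1 X69.0168 Y71.0001
G1 X34.8579 Y112.4897
G1 X71.7433 Y66.4061
M5
G00 X47.3530 Y16.1854
M3 S430
G1 X84.7601 Y99.8340 F1800
G1 X65.3002 Y101.5692
M5
G00 X122.7017 Y34.0883
M3 S814
G1 X68.8416 Y105.5419 F643
G1 X70.3180 Y48.5448
G1 X10.7145 Y17.3953
M5
G00 X0.0000 Y0.0000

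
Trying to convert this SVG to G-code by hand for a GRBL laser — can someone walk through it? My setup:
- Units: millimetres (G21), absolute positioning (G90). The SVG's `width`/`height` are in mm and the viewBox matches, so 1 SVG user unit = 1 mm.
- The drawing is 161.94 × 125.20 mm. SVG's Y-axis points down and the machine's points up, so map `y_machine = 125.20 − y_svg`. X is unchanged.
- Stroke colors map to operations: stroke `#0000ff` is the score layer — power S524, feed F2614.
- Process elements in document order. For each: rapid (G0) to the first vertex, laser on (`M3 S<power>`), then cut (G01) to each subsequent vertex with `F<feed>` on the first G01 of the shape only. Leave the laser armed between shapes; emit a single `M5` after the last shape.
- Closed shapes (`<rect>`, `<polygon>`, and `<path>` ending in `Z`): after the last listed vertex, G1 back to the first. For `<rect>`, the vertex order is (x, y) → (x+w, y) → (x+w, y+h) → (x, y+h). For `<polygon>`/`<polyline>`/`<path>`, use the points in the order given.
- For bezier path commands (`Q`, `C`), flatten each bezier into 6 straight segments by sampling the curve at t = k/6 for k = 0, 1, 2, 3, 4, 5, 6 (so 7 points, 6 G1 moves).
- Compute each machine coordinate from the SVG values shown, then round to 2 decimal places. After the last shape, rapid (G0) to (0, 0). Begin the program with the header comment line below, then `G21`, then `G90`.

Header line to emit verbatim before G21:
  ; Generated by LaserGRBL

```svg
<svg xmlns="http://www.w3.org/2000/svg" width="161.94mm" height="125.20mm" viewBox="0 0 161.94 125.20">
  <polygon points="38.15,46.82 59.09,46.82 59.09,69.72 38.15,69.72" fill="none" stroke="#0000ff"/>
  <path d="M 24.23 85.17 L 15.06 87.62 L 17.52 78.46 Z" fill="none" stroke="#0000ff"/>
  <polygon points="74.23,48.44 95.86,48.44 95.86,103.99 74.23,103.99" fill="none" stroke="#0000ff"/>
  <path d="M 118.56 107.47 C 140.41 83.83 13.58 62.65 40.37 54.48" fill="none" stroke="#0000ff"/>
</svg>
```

; Generated by LaserGRBL
G21
G90
G0 X38.15 Y78.38
M3 S524
G01 X59.09 Y78.38 F2614
G01 X59.09 Y55.48
G01 X38.15 Y55.48
G01 X38.15 Y78.38
G0 X24.23 Y40.03
M3 S524
G01 X15.06 Y37.58 F2614
G01 X17.52 Y46.74
G01 X24.23 Y40.03
G0 X74.23 Y76.76
M3 S524
G01 X95.86 Y76.76 F2614
G01 X95.86 Y21.21
G01 X74.23 Y21.21
G01 X74.23 Y76.76
G0 X118.56 Y17.73
M3 S524
G01 X118.49 Y29.30 F2614
G01 X102.05 Y40.16
G01 X77.61 Y50.03
G01 X53.59 Y58.60
G01 X38.38 Y65.60
G01 X40.37 Y70.72
M5
G0 X0.00 Y0.00

viewBox `0 0 161.94 125.20` with mm width/height → 1 unit = 1 mm. Flip: y_m = 125.20 − y_svg.

**Shape 1** — `<polygon>` rectangle, stroke `#0000ff` → score (S524, F2614). Machine vertices: (38.15,78.38) → (59.09,78.38) → (59.09,55.48) → (38.15,55.48) → (38.15,78.38). Closed: final G1 returns to the first vertex.

**Shape 2** — `<path>` regular polygon, stroke `#0000ff` → score (S524, F2614). Machine vertices: (24.23,40.03) → (15.06,37.58) → (17.52,46.74) → (24.23,40.03). Closed: final G1 returns to the first vertex.

**Shape 3** — `<polygon>` rectangle, stroke `#0000ff` → score (S524, F2614). Machine vertices: (74.23,76.76) → (95.86,76.76) → (95.86,21.21) → (74.23,21.21) → (74.23,76.76). Closed: final G1 returns to the first vertex.

**Shape 4** — `<path>` cubic bezier, stroke `#0000ff` → score (S524, F2614). Control points (SVG): P0=(118.56,107.47), P1=(140.41,83.83), P2=(13.58,62.65), P3=(40.37,54.48); sampled at t=k/6. Machine vertices: (118.56,17.73) → (118.49,29.30) → (102.05,40.16) → (77.61,50.03) → (53.59,58.60) → (38.38,65.60) → (40.37,70.72). Open path.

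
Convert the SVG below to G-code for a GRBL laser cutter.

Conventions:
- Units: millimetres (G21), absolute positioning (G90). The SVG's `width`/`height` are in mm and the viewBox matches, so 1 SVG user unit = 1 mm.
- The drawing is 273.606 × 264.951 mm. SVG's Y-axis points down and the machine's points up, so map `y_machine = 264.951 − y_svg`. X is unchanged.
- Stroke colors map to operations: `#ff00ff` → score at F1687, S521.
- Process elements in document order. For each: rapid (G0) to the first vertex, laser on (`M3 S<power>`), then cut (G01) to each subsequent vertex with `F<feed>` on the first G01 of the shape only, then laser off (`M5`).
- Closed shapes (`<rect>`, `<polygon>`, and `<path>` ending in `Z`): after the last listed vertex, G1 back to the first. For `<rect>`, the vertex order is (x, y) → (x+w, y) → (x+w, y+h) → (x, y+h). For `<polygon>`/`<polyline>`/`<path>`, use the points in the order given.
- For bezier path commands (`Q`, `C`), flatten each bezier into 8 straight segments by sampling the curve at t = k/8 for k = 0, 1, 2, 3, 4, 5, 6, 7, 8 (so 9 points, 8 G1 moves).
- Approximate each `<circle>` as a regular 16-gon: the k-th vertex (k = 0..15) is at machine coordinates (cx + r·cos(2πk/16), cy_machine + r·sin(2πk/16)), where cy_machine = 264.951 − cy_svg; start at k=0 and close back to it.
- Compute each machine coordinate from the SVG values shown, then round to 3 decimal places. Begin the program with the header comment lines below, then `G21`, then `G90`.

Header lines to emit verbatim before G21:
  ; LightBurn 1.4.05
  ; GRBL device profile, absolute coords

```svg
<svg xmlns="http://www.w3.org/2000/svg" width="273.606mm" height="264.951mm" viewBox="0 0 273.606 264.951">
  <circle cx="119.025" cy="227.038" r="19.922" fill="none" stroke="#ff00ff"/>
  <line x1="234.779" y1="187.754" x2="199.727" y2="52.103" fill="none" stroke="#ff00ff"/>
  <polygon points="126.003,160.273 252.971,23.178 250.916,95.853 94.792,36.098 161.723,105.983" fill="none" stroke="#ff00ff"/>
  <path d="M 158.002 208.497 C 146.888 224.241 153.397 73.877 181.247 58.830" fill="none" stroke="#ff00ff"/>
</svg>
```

; LightBurn 1.4.05
; GRBL device profile, absolute coords
G21
G90
G0 X138.947 Y37.913
M3 S521
G01 X137.431 Y45.537 F1687
G01 X133.112 Y52.000
G01 X126.649 Y56.319
G01 X119.025 Y57.835
G01 X111.401 Y56.319
G01 X104.938 Y52.000
G01 X100.619 Y45.537
G01 X99.103 Y37.913
G01 X100.619 Y30.289
G01 X104.938 Y23.826
G01 X111.401 Y19.507
G01 X119.025 Y17.991
G01 X126.649 Y19.507
G01 X133.112 Y23.826
G01 X137.431 Y30.289
G01 X138.947 Y37.913
M5
G0 X234.779 Y77.197
M3 S521
G01 X199.727 Y212.848 F1687
M5
G0 X126.003 Y104.678
M3 S521
G01 X252.971 Y241.773 F1687
G01 X250.916 Y169.098
G01 X94.792 Y228.853
G01 X161.723 Y158.968
G01 X126.003 Y104.678
M5
G0 X158.002 Y56.454
M3 S521
G01 X154.668 Y57.748 F1687
G01 X153.029 Y71.081
G01 X153.130 Y92.923
G01 X155.013 Y119.741
G01 X158.723 Y148.002
G01 X164.303 Y174.174
G01 X171.796 Y194.724
G01 X181.247 Y206.121
M5

viewBox `0 0 273.606 264.951` with mm width/height → 1 unit = 1 mm. Flip: y_m = 264.951 − y_svg.

**Shape 1** — `<circle>` circle, stroke `#ff00ff` → score (S521, F1687). Machine vertices: (138.947,37.913) → (137.431,45.537) → (133.112,52.000) → (126.649,56.319) → (119.025,57.835) → (111.401,56.319) → (104.938,52.000) → (100.619,45.537) → (99.103,37.913) → (100.619,30.289) → (104.938,23.826) → (111.401,19.507) → (119.025,17.991) → (126.649,19.507) → (133.112,23.826) → (137.431,30.289) → (138.947,37.913). Closed: final G1 returns to the first vertex.

**Shape 2** — `<line>` line segment, stroke `#ff00ff` → score (S521, F1687). Machine vertices: (234.779,77.197) → (199.727,212.848). Open path.

**Shape 3** — `<polygon>` closed polygon, stroke `#ff00ff` → score (S521, F1687). Machine vertices: (126.003,104.678) → (252.971,241.773) → (250.916,169.098) → (94.792,228.853) → (161.723,158.968) → (126.003,104.678). Closed: final G1 returns to the first vertex.

**Shape 4** — `<path>` cubic bezier, stroke `#ff00ff` → score (S521, F1687). Control points (SVG): P0=(158.002,208.497), P1=(146.888,224.241), P2=(153.397,73.877), P3=(181.247,58.830); sampled at t=k/8. Machine vertices: (158.002,56.454) → (154.668,57.748) → (153.029,71.081) → (153.130,92.923) → (155.013,119.741) → (158.723,148.002) → (164.303,174.174) → (171.796,194.724) → (181.247,206.121). Open path.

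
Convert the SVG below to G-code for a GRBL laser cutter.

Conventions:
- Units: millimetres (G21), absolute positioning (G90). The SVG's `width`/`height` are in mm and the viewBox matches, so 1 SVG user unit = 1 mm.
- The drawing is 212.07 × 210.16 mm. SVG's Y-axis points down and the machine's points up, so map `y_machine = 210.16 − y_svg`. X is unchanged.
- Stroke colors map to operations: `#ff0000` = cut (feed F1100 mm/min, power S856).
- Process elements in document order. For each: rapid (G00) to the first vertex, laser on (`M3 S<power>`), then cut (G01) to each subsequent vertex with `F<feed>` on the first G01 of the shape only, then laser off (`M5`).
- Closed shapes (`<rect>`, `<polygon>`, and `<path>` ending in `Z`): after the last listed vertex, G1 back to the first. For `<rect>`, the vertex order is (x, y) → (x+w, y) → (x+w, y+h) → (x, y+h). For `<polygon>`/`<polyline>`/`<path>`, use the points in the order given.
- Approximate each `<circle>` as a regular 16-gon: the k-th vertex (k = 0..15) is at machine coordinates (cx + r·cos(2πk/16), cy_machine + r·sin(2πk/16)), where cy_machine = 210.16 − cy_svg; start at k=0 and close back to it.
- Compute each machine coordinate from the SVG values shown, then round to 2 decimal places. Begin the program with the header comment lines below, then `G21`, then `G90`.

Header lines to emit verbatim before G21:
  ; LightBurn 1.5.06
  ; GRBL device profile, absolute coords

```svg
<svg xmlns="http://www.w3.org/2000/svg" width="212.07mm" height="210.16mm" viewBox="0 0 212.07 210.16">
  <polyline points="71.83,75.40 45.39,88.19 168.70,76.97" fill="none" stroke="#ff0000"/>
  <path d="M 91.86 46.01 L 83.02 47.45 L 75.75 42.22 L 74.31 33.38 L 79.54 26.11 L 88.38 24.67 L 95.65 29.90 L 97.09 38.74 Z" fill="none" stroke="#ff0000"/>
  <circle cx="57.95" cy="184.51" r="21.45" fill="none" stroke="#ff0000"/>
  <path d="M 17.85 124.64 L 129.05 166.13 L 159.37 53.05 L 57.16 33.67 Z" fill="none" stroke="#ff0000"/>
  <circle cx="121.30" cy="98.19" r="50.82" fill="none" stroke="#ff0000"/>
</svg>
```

; LightBurn 1.5.06
; GRBL device profile, absolute coords
G21
G90
G00 X71.83 Y134.76
M3 S856
G01 X45.39 Y121.97 F1100
G01 X168.70 Y133.19
M5
G00 X91.86 Y164.15
M3 S856
G01 X83.02 Y162.71 F1100
G01 X75.75 Y167.94
G01 X74.31 Y176.78
G01 X79.54 Y184.05
G01 X88.38 Y185.49
G01 X95.65 Y180.26
G01 X97.09 Y171.42
G01 X91.86 Y164.15
M5
G00 X79.40 Y25.65
M3 S856
G01 X77.77 Y33.86 F1100
G01 X73.12 Y40.82
G01 X66.16 Y45.47
G01 X57.95 Y47.10
G01 X49.74 Y45.47
G01 X42.78 Y40.82
G01 X38.13 Y33.86
G01 X36.50 Y25.65
G01 X38.13 Y17.44
G01 X42.78 Y10.48
G01 X49.74 Y5.83
G01 X57.95 Y4.20
G01 X66.16 Y5.83
G01 X73.12 Y10.48
G01 X77.77 Y17.44
G01 X79.40 Y25.65
M5
G00 X17.85 Y85.52
M3 S856
G01 X129.05 Y44.03 F1100
G01 X159.37 Y157.11
G01 X57.16 Y176.49
G01 X17.85 Y85.52
M5
G00 X172.12 Y111.97
M3 S856
G01 X168.25 Y131.42 F1100
G01 X157.24 Y147.91
G01 X140.75 Y158.92
G01 X121.30 Y162.79
G01 X101.85 Y158.92
G01 X85.36 Y147.91
G01 X74.35 Y131.42
G01 X70.48 Y111.97
G01 X74.35 Y92.52
G01 X85.36 Y76.03
G01 X101.85 Y65.02
G01 X121.30 Y61.15
G01 X140.75 Y65.02
G01 X157.24 Y76.03
G01 X168.25 Y92.52
G01 X172.12 Y111.97
M5

Since the viewBox matches the mm dimensions, user units are millimetres directly. The only transform is the Y-flip y_m = 210.16 − y_svg.

Shape 1 is a open polyline drawn with `<polyline>`. Its stroke #ff0000 means cut at S856, F1100. After flipping Y the toolpath is (71.83,134.76) → (45.39,121.97) → (168.70,133.19).

Shape 2 is a regular polygon drawn with `<path>`. Its stroke #ff0000 means cut at S856, F1100. After flipping Y the toolpath is (91.86,164.15) → (83.02,162.71) → (75.75,167.94) → (74.31,176.78) → (79.54,184.05) → (88.38,185.49) → (95.65,180.26) → (97.09,171.42) → (91.86,164.15), returning to the start.

Shape 3 is a circle drawn with `<circle>`. Its stroke #ff0000 means cut at S856, F1100. After flipping Y the toolpath is (79.40,25.65) → (77.77,33.86) → (73.12,40.82) → (66.16,45.47) → (57.95,47.10) → (49.74,45.47) → (42.78,40.82) → (38.13,33.86) → (36.50,25.65) → (38.13,17.44) → (42.78,10.48) → (49.74,5.83) → (57.95,4.20) → (66.16,5.83) → (73.12,10.48) → (77.77,17.44) → (79.40,25.65), returning to the start.

Shape 4 is a closed polygon drawn with `<path>`. Its stroke #ff0000 means cut at S856, F1100. After flipping Y the toolpath is (17.85,85.52) → (129.05,44.03) → (159.37,157.11) → (57.16,176.49) → (17.85,85.52), returning to the start.

Shape 5 is a circle drawn with `<circle>`. Its stroke #ff0000 means cut at S856, F1100. After flipping Y the toolpath is (172.12,111.97) → (168.25,131.42) → (157.24,147.91) → (140.75,158.92) → (121.30,162.79) → (101.85,158.92) → (85.36,147.91) → (74.35,131.42) → (70.48,111.97) → (74.35,92.52) → (85.36,76.03) → (101.85,65.02) → (121.30,61.15) → (140.75,65.02) → (157.24,76.03) → (168.25,92.52) → (172.12,111.97), returning to the start.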